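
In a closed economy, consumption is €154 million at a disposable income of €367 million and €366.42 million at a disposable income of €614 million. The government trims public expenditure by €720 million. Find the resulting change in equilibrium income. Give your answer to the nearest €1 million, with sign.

MPC = ΔC/ΔYd = (366.42 − 154)/(614 − 367) = 212.42/247 = 0.86.
Government-spending multiplier = 1/(1 − MPC) = 1/(1 − 0.86) = 1/0.14 ≈ 7.143.
ΔY = k × ΔG = (−€720 million) / 0.14 ≈ −€5,143 million.

−€5,143 million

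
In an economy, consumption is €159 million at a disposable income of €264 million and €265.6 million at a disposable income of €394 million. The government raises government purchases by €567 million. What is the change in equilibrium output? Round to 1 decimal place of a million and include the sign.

+€3,150.0 million

MPC = ΔC/ΔYd = (265.6 − 159)/(394 − 264) = 106.6/130 = 0.82.
Spending multiplier = 1/(1 − MPC) = 1/(1 − 0.82) = 1/0.18 ≈ 5.556.
ΔY = k × ΔG = (+€567 million) / 0.18 = +€3,150 million.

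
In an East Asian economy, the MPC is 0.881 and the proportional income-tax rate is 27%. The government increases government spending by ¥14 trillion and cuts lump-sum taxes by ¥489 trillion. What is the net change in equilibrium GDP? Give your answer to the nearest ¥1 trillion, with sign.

Expenditure multiplier = 1/(1 − c(1−t)) = 1/(1 − 0.881×0.73) = 1/0.35687 ≈ 2.802.
ΔG contributes k·ΔG = (+¥14 trillion) / 0.35687 ≈ +¥39.2 trillion.
ΔT of −¥489 trillion changes first-round spending by −c·ΔT = +¥430.809 trillion, contributing k·(−c·ΔT) = (+¥430.809 trillion) / 0.35687 ≈ +¥1,207.2 trillion.
Net ΔY = k(ΔG − c·ΔT) = (+¥444.809 trillion) / 0.35687 ≈ +¥1,246 trillion.

+¥1,246 trillion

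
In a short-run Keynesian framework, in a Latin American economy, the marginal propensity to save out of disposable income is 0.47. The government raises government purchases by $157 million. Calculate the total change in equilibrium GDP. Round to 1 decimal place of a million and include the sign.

+$334.0 million

MPC = 1 − MPS = 1 − 0.47 = 0.53.
Spending multiplier = 1/(1 − MPC) = 1/(1 − 0.53) = 1/0.47 ≈ 2.128.
ΔY = k × ΔG = (+$157 million) / 0.47 ≈ +$334 million.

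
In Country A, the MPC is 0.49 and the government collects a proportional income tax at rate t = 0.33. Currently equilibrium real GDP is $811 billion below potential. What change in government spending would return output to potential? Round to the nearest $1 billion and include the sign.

+$545 billion

Spending multiplier = 1/(1 − c(1−t)) = 1/(1 − 0.49×0.67) = 1/0.6717 ≈ 1.489.
Need ΔY = +$811 billion, so ΔG = ΔY/k = (+$811 billion) × 0.6717 ≈ +$545 billion.
The government should increase government spending by $545 billion.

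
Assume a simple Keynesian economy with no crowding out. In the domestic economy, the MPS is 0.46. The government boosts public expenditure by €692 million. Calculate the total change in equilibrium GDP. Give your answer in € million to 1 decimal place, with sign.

MPC = 1 − MPS = 1 − 0.46 = 0.54.
Government-spending multiplier = 1/(1 − MPC) = 1/(1 − 0.54) = 1/0.46 ≈ 2.174.
ΔY = k × ΔG = (+€692 million) / 0.46 ≈ +€1,504.3 million.

+€1,504.3 million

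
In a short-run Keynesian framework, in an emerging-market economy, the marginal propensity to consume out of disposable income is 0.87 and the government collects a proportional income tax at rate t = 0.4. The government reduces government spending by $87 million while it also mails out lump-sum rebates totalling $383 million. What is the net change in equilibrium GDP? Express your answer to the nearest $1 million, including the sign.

+$515 million

Expenditure multiplier = 1/(1 − c(1−t)) = 1/(1 − 0.87×0.6) = 1/0.478 ≈ 2.092.
ΔG contributes k·ΔG = (−$87 million) / 0.478 ≈ −$182 million.
ΔT of −$383 million changes first-round spending by −c·ΔT = +$333.21 million, contributing k·(−c·ΔT) = (+$333.21 million) / 0.478 ≈ +$697.1 million.
Net ΔY = k(ΔG − c·ΔT) = (+$246.21 million) / 0.478 ≈ +$515 million.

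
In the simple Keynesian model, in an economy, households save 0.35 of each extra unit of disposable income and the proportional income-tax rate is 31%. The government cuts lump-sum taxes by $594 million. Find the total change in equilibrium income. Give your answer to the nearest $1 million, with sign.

+$700 million

MPC = 1 − MPS = 1 − 0.35 = 0.65.
A lump-sum tax change of −$594 million shifts disposable income by +$594 million; first-round consumption changes by −c × ΔT = −0.65 × (−$594 million) = +$386.1 million.
Expenditure multiplier = 1/(1 − c(1−t)) = 1/(1 − 0.65×0.69) = 1/0.5515 ≈ 1.813.
The tax multiplier is −c × k ≈ −1.179, so ΔY = k × (−c·ΔT) = (+$386.1 million) / 0.5515 ≈ +$700 million.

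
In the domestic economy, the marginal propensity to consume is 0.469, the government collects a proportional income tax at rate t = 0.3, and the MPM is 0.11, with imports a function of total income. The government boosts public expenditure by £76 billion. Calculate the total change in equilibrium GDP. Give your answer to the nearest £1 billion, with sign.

+£97 billion

Spending multiplier = 1/(1 − c(1−t) + m) = 1/(1 − 0.469×0.7 + 0.11) = 1/0.7817 ≈ 1.279.
ΔY = k × ΔG = (+£76 billion) / 0.7817 ≈ +£97 billion.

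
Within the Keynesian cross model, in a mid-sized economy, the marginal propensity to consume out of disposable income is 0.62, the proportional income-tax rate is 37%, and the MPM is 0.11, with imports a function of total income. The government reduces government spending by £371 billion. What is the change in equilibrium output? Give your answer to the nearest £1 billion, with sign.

Spending multiplier = 1/(1 − c(1−t) + m) = 1/(1 − 0.62×0.63 + 0.11) = 1/0.7194 ≈ 1.39.
ΔY = k × ΔG = (−£371 billion) / 0.7194 ≈ −£516 billion.

−£516 billion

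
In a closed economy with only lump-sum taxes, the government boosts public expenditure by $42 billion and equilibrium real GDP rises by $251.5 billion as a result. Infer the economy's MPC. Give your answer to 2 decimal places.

0.83

Implied spending multiplier k = ΔY/ΔG = 251.5/42 ≈ 5.9881.
Since k = 1/(1 − MPC), MPC = 1 − 1/k = 1 − ΔG/ΔY = 1 − 42/251.5 ≈ 0.83.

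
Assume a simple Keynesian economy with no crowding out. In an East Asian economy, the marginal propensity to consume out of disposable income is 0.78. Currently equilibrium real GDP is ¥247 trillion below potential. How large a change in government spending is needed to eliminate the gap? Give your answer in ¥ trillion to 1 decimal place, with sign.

+¥54.3 trillion

Spending multiplier = 1/(1 − MPC) = 1/(1 − 0.78) = 1/0.22 ≈ 4.545.
Need ΔY = +¥247 trillion, so ΔG = ΔY/k = (+¥247 trillion) × 0.22 ≈ +¥54.3 trillion.
The government should increase government spending by ¥54.3 trillion.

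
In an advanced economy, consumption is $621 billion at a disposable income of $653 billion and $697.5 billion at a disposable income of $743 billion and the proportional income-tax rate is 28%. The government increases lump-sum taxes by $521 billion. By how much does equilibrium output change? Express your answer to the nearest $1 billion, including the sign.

MPC = ΔC/ΔYd = (697.5 − 621)/(743 − 653) = 76.5/90 = 0.85.
A lump-sum tax change of +$521 billion shifts disposable income by −$521 billion; first-round consumption changes by −c × ΔT = −0.85 × (+$521 billion) = −$442.85 billion.
Expenditure multiplier = 1/(1 − c(1−t)) = 1/(1 − 0.85×0.72) = 1/0.388 ≈ 2.577.
The tax multiplier is −c × k ≈ −2.191, so ΔY = k × (−c·ΔT) = (−$442.85 billion) / 0.388 ≈ −$1,141 billion.

−$1,141 billion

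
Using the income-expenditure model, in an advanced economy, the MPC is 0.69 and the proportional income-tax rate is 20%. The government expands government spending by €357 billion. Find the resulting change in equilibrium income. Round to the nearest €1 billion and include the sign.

Spending multiplier = 1/(1 − c(1−t)) = 1/(1 − 0.69×0.8) = 1/0.448 ≈ 2.232.
ΔY = k × ΔG = (+€357 billion) / 0.448 ≈ +€797 billion.

+€797 billion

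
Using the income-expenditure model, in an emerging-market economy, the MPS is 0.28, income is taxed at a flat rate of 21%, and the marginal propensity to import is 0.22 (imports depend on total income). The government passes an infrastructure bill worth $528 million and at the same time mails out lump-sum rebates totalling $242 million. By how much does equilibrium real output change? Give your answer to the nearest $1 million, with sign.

MPC = 1 − MPS = 1 − 0.28 = 0.72.
Expenditure multiplier = 1/(1 − c(1−t) + m) = 1/(1 − 0.72×0.79 + 0.22) = 1/0.6512 ≈ 1.536.
ΔG contributes k·ΔG = (+$528 million) / 0.6512 ≈ +$810.8 million.
ΔT of −$242 million changes first-round spending by −c·ΔT = +$174.24 million, contributing k·(−c·ΔT) = (+$174.24 million) / 0.6512 ≈ +$267.6 million.
Net ΔY = k(ΔG − c·ΔT) = (+$702.24 million) / 0.6512 ≈ +$1,078 million.

+$1,078 million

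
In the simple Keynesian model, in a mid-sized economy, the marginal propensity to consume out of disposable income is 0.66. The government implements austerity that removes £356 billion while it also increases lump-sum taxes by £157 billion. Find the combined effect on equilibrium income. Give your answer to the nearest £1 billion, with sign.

−£1,352 billion

Expenditure multiplier = 1/(1 − MPC) = 1/(1 − 0.66) = 1/0.34 ≈ 2.941.
ΔG contributes k·ΔG = (−£356 billion) / 0.34 ≈ −£1,047.1 billion.
ΔT of +£157 billion changes first-round spending by −c·ΔT = −£103.62 billion, contributing k·(−c·ΔT) = (−£103.62 billion) / 0.34 ≈ −£304.8 billion.
Net ΔY = k(ΔG − c·ΔT) = (−£459.62 billion) / 0.34 ≈ −£1,352 billion.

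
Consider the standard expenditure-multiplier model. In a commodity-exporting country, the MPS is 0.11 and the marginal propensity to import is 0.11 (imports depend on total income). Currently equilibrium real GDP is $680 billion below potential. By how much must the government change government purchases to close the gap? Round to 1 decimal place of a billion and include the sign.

MPC = 1 − MPS = 1 − 0.11 = 0.89.
Spending multiplier = 1/(1 − c + m) = 1/(1 − 0.89 + 0.11) = 1/0.22 ≈ 4.545.
Need ΔY = +$680 billion, so ΔG = ΔY/k = (+$680 billion) × 0.22 = +$149.6 billion.
The government should increase government purchases by $149.6 billion.

+$149.6 billion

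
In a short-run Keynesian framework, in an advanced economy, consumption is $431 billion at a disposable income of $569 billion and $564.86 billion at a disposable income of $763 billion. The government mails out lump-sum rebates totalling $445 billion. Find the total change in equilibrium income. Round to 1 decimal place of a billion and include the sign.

+$990.5 billion

MPC = ΔC/ΔYd = (564.86 − 431)/(763 − 569) = 133.86/194 = 0.69.
A lump-sum tax change of −$445 billion shifts disposable income by +$445 billion; first-round consumption changes by −c × ΔT = −0.69 × (−$445 billion) = +$307.05 billion.
Expenditure multiplier = 1/(1 − MPC) = 1/(1 − 0.69) = 1/0.31 ≈ 3.226.
The tax multiplier is −c × k ≈ −2.226, so ΔY = k × (−c·ΔT) = (+$307.05 billion) / 0.31 ≈ +$990.5 billion.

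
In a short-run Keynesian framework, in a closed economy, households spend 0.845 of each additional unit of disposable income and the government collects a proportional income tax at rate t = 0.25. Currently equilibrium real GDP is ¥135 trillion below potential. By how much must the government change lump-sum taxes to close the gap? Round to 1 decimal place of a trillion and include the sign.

Spending multiplier = 1/(1 − c(1−t)) = 1/(1 − 0.845×0.75) = 1/0.36625 ≈ 2.73.
Tax multiplier = −c·k = −0.845/0.36625 ≈ −2.307. Need ΔY = +¥135 trillion, so ΔT = ΔY/(−c·k) = −(+¥135 trillion) × 0.36625 / 0.845 ≈ −¥58.5 trillion.
The government should cut lump-sum taxes by ¥58.5 trillion.

−¥58.5 trillion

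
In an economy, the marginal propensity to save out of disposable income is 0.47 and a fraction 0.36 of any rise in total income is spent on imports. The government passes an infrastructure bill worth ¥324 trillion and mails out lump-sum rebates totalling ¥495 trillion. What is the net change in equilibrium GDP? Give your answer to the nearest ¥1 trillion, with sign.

+¥706 trillion

MPC = 1 − MPS = 1 − 0.47 = 0.53.
Expenditure multiplier = 1/(1 − c + m) = 1/(1 − 0.53 + 0.36) = 1/0.83 ≈ 1.205.
ΔG contributes k·ΔG = (+¥324 trillion) / 0.83 ≈ +¥390.4 trillion.
ΔT of −¥495 trillion changes first-round spending by −c·ΔT = +¥262.35 trillion, contributing k·(−c·ΔT) = (+¥262.35 trillion) / 0.83 ≈ +¥316.1 trillion.
Net ΔY = k(ΔG − c·ΔT) = (+¥586.35 trillion) / 0.83 ≈ +¥706 trillion.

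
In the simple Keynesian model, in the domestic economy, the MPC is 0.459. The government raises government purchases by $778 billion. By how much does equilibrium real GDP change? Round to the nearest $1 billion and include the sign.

+$1,438 billion

Spending multiplier = 1/(1 − MPC) = 1/(1 − 0.459) = 1/0.541 ≈ 1.848.
ΔY = k × ΔG = (+$778 billion) / 0.541 ≈ +$1,438 billion.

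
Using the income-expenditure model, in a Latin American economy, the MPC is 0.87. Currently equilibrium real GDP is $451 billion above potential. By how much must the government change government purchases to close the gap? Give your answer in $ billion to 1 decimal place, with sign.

Spending multiplier = 1/(1 − MPC) = 1/(1 − 0.87) = 1/0.13 ≈ 7.692.
Need ΔY = −$451 billion, so ΔG = ΔY/k = (−$451 billion) × 0.13 ≈ −$58.6 billion.
The government should cut government purchases by $58.6 billion.

−$58.6 billion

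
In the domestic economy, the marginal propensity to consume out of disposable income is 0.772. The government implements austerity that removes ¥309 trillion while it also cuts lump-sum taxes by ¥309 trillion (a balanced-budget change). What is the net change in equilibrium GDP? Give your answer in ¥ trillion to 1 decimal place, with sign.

−¥309.0 trillion

Expenditure multiplier = 1/(1 − MPC) = 1/(1 − 0.772) = 1/0.228 ≈ 4.386.
ΔG contributes k·ΔG = (−¥309 trillion) / 0.228 ≈ −¥1,355.3 trillion.
ΔT of −¥309 trillion changes first-round spending by −c·ΔT = +¥238.548 trillion, contributing k·(−c·ΔT) = (+¥238.548 trillion) / 0.228 ≈ +¥1,046.3 trillion.
With ΔG = ΔT and no other leakages, the balanced-budget multiplier is 1, so ΔY = ΔG = −¥309 trillion.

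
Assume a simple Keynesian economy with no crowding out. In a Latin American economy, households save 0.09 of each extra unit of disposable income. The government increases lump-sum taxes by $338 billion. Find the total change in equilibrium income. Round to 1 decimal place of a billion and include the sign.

−$3,417.6 billion

MPC = 1 − MPS = 1 − 0.09 = 0.91.
A lump-sum tax change of +$338 billion shifts disposable income by −$338 billion; first-round consumption changes by −c × ΔT = −0.91 × (+$338 billion) = −$307.58 billion.
Expenditure multiplier = 1/(1 − MPC) = 1/(1 − 0.91) = 1/0.09 ≈ 11.111.
The tax multiplier is −c × k ≈ −10.111, so ΔY = k × (−c·ΔT) = (−$307.58 billion) / 0.09 ≈ −$3,417.6 billion.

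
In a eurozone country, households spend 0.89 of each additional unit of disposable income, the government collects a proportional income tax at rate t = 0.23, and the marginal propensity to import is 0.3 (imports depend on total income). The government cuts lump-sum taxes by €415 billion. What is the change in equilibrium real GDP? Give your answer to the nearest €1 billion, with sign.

A lump-sum tax change of −€415 billion shifts disposable income by +€415 billion; first-round consumption changes by −c × ΔT = −0.89 × (−€415 billion) = +€369.35 billion.
Expenditure multiplier = 1/(1 − c(1−t) + m) = 1/(1 − 0.89×0.77 + 0.3) = 1/0.6147 ≈ 1.627.
The tax multiplier is −c × k ≈ −1.448, so ΔY = k × (−c·ΔT) = (+€369.35 billion) / 0.6147 ≈ +€601 billion.

+€601 billion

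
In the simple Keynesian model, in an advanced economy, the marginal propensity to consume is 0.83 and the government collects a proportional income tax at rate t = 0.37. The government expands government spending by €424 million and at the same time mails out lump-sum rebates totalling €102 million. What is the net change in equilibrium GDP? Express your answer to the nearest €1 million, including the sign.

Expenditure multiplier = 1/(1 − c(1−t)) = 1/(1 − 0.83×0.63) = 1/0.4771 ≈ 2.096.
ΔG contributes k·ΔG = (+€424 million) / 0.4771 ≈ +€888.7 million.
ΔT of −€102 million changes first-round spending by −c·ΔT = +€84.66 million, contributing k·(−c·ΔT) = (+€84.66 million) / 0.4771 ≈ +€177.4 million.
Net ΔY = k(ΔG − c·ΔT) = (+€508.66 million) / 0.4771 ≈ +€1,066 million.

+€1,066 million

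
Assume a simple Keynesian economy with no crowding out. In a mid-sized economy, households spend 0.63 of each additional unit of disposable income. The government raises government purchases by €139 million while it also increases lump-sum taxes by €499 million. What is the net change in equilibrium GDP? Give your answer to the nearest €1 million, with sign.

−€474 million

Expenditure multiplier = 1/(1 − MPC) = 1/(1 − 0.63) = 1/0.37 ≈ 2.703.
ΔG contributes k·ΔG = (+€139 million) / 0.37 ≈ +€375.7 million.
ΔT of +€499 million changes first-round spending by −c·ΔT = −€314.37 million, contributing k·(−c·ΔT) = (−€314.37 million) / 0.37 ≈ −€849.6 million.
Net ΔY = k(ΔG − c·ΔT) = (−€175.37 million) / 0.37 ≈ −€474 million.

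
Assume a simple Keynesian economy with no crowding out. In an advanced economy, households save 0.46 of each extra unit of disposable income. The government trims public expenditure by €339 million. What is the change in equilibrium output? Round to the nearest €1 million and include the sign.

MPC = 1 − MPS = 1 − 0.46 = 0.54.
Government-spending multiplier = 1/(1 − MPC) = 1/(1 − 0.54) = 1/0.46 ≈ 2.174.
ΔY = k × ΔG = (−€339 million) / 0.46 ≈ −€737 million.

−€737 million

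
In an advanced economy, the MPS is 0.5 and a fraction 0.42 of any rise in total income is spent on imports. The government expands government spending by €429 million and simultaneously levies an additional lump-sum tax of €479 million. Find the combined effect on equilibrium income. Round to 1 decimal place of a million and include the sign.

MPC = 1 − MPS = 1 − 0.5 = 0.5.
Expenditure multiplier = 1/(1 − c + m) = 1/(1 − 0.5 + 0.42) = 1/0.92 ≈ 1.087.
ΔG contributes k·ΔG = (+€429 million) / 0.92 ≈ +€466.3 million.
ΔT of +€479 million changes first-round spending by −c·ΔT = −€239.5 million, contributing k·(−c·ΔT) = (−€239.5 million) / 0.92 ≈ −€260.3 million.
Net ΔY = k(ΔG − c·ΔT) = (+€189.5 million) / 0.92 ≈ +€206 million.

+€206.0 million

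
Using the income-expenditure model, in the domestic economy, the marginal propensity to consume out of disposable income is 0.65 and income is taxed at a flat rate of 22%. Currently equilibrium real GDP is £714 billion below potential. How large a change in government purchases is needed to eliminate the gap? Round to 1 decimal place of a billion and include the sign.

+£352.0 billion

Spending multiplier = 1/(1 − c(1−t)) = 1/(1 − 0.65×0.78) = 1/0.493 ≈ 2.028.
Need ΔY = +£714 billion, so ΔG = ΔY/k = (+£714 billion) × 0.493 ≈ +£352 billion.
The government should increase government purchases by £352 billion.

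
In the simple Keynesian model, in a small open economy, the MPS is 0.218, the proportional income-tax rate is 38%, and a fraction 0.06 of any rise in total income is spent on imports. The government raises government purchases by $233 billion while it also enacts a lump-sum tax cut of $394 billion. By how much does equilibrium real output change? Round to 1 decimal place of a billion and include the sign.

MPC = 1 − MPS = 1 − 0.218 = 0.782.
Expenditure multiplier = 1/(1 − c(1−t) + m) = 1/(1 − 0.782×0.62 + 0.06) = 1/0.57516 ≈ 1.739.
ΔG contributes k·ΔG = (+$233 billion) / 0.57516 ≈ +$405.1 billion.
ΔT of −$394 billion changes first-round spending by −c·ΔT = +$308.108 billion, contributing k·(−c·ΔT) = (+$308.108 billion) / 0.57516 ≈ +$535.7 billion.
Net ΔY = k(ΔG − c·ΔT) = (+$541.108 billion) / 0.57516 ≈ +$940.8 billion.

+$940.8 billion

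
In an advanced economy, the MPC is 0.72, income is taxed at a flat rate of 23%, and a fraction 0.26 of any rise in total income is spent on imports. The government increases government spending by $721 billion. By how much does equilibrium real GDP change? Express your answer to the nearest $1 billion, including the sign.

Spending multiplier = 1/(1 − c(1−t) + m) = 1/(1 − 0.72×0.77 + 0.26) = 1/0.7056 ≈ 1.417.
ΔY = k × ΔG = (+$721 billion) / 0.7056 ≈ +$1,022 billion.

+$1,022 billion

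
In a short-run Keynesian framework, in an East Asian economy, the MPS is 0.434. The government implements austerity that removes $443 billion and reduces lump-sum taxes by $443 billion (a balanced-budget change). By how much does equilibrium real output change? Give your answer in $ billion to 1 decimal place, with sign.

−$443.0 billion

MPC = 1 − MPS = 1 − 0.434 = 0.566.
Expenditure multiplier = 1/(1 − MPC) = 1/(1 − 0.566) = 1/0.434 ≈ 2.304.
ΔG contributes k·ΔG = (−$443 billion) / 0.434 ≈ −$1,020.7 billion.
ΔT of −$443 billion changes first-round spending by −c·ΔT = +$250.738 billion, contributing k·(−c·ΔT) = (+$250.738 billion) / 0.434 ≈ +$577.7 billion.
With ΔG = ΔT and no other leakages, the balanced-budget multiplier is 1, so ΔY = ΔG = −$443 billion.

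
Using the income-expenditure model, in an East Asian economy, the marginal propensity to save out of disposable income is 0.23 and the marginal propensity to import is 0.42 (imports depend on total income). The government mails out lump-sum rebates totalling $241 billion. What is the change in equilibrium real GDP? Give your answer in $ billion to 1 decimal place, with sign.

+$285.5 billion

MPC = 1 − MPS = 1 − 0.23 = 0.77.
A lump-sum tax change of −$241 billion shifts disposable income by +$241 billion; first-round consumption changes by −c × ΔT = −0.77 × (−$241 billion) = +$185.57 billion.
Expenditure multiplier = 1/(1 − c + m) = 1/(1 − 0.77 + 0.42) = 1/0.65 ≈ 1.538.
The tax multiplier is −c × k ≈ −1.185, so ΔY = k × (−c·ΔT) = (+$185.57 billion) / 0.65 ≈ +$285.5 billion.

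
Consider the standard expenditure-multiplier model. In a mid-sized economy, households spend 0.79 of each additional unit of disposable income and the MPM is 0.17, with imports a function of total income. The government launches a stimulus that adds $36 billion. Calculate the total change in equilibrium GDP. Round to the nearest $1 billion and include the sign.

Spending multiplier = 1/(1 − c + m) = 1/(1 − 0.79 + 0.17) = 1/0.38 ≈ 2.632.
ΔY = k × ΔG = (+$36 billion) / 0.38 ≈ +$95 billion.

+$95 billion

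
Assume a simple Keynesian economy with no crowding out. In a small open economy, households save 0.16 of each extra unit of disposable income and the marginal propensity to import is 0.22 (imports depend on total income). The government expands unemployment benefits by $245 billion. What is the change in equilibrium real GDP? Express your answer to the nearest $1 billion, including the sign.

+$542 billion

MPC = 1 − MPS = 1 − 0.16 = 0.84.
The transfer change shifts disposable income by +$245 billion, so first-round consumption changes by c·ΔTR = 0.84 × (+$245 billion) = +$205.8 billion.
Expenditure multiplier = 1/(1 − c + m) = 1/(1 − 0.84 + 0.22) = 1/0.38 ≈ 2.632.
The transfer multiplier is c × k ≈ 2.211, so ΔY = k × (c·ΔTR) = (+$205.8 billion) / 0.38 ≈ +$542 billion.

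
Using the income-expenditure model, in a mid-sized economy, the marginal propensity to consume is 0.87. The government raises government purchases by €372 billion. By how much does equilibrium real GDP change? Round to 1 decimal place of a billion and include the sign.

Government-spending multiplier = 1/(1 − MPC) = 1/(1 − 0.87) = 1/0.13 ≈ 7.692.
ΔY = k × ΔG = (+€372 billion) / 0.13 ≈ +€2,861.5 billion.

+€2,861.5 billion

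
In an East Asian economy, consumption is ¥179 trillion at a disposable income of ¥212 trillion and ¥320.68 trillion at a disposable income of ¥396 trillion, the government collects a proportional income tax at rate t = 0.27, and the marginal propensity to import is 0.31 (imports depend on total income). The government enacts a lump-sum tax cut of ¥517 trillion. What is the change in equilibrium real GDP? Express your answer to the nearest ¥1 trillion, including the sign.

MPC = ΔC/ΔYd = (320.68 − 179)/(396 − 212) = 141.68/184 = 0.77.
A lump-sum tax change of −¥517 trillion shifts disposable income by +¥517 trillion; first-round consumption changes by −c × ΔT = −0.77 × (−¥517 trillion) = +¥398.09 trillion.
Expenditure multiplier = 1/(1 − c(1−t) + m) = 1/(1 − 0.77×0.73 + 0.31) = 1/0.7479 ≈ 1.337.
The tax multiplier is −c × k ≈ −1.03, so ΔY = k × (−c·ΔT) = (+¥398.09 trillion) / 0.7479 ≈ +¥532 trillion.

+¥532 trillion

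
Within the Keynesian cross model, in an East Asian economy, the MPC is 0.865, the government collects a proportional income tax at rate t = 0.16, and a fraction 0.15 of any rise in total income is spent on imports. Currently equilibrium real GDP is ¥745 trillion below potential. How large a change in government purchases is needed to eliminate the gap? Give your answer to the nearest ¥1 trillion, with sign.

+¥315 trillion

Spending multiplier = 1/(1 − c(1−t) + m) = 1/(1 − 0.865×0.84 + 0.15) = 1/0.4234 ≈ 2.362.
Need ΔY = +¥745 trillion, so ΔG = ΔY/k = (+¥745 trillion) × 0.4234 ≈ +¥315 trillion.
The government should increase government purchases by ¥315 trillion.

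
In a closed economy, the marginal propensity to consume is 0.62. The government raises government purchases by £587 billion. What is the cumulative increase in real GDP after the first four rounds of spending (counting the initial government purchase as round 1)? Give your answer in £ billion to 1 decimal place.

£1,316.5 billion

Round 1 adds ΔG = £587 billion; each later round is MPC = 0.62 times the previous.
After 4 rounds: 587 + 363.94 + 225.6428 + 139.898536 = ΔG·(1 − c^4)/(1 − c) = 587 × (1 − 0.14776336)/0.38 ≈ £1,316.5 billion.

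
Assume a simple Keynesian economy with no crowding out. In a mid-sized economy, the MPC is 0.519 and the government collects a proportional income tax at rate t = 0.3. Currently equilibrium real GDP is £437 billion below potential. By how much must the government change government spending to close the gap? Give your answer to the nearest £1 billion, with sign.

Spending multiplier = 1/(1 − c(1−t)) = 1/(1 − 0.519×0.7) = 1/0.6367 ≈ 1.571.
Need ΔY = +£437 billion, so ΔG = ΔY/k = (+£437 billion) × 0.6367 ≈ +£278 billion.
The government should increase government spending by £278 billion.

+£278 billion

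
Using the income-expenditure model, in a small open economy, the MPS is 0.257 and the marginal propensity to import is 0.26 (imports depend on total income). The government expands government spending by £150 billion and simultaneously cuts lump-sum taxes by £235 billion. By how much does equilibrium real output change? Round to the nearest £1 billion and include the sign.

+£628 billion

MPC = 1 − MPS = 1 − 0.257 = 0.743.
Expenditure multiplier = 1/(1 − c + m) = 1/(1 − 0.743 + 0.26) = 1/0.517 ≈ 1.934.
ΔG contributes k·ΔG = (+£150 billion) / 0.517 ≈ +£290.1 billion.
ΔT of −£235 billion changes first-round spending by −c·ΔT = +£174.605 billion, contributing k·(−c·ΔT) = (+£174.605 billion) / 0.517 ≈ +£337.7 billion.
Net ΔY = k(ΔG − c·ΔT) = (+£324.605 billion) / 0.517 ≈ +£628 billion.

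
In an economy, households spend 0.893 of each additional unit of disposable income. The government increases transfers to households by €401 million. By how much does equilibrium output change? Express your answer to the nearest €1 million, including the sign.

The transfer change shifts disposable income by +€401 million, so first-round consumption changes by c·ΔTR = 0.893 × (+€401 million) = +€358.093 million.
Expenditure multiplier = 1/(1 − MPC) = 1/(1 − 0.893) = 1/0.107 ≈ 9.346.
The transfer multiplier is c × k ≈ 8.346, so ΔY = k × (c·ΔTR) = (+€358.093 million) / 0.107 ≈ +€3,347 million.

+€3,347 million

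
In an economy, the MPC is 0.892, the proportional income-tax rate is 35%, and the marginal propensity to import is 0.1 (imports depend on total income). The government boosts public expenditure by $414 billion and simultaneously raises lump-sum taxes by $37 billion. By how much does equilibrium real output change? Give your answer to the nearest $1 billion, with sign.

+$732 billion

Expenditure multiplier = 1/(1 − c(1−t) + m) = 1/(1 − 0.892×0.65 + 0.1) = 1/0.5202 ≈ 1.922.
ΔG contributes k·ΔG = (+$414 billion) / 0.5202 ≈ +$795.8 billion.
ΔT of +$37 billion changes first-round spending by −c·ΔT = −$33.004 billion, contributing k·(−c·ΔT) = (−$33.004 billion) / 0.5202 ≈ −$63.4 billion.
Net ΔY = k(ΔG − c·ΔT) = (+$380.996 billion) / 0.5202 ≈ +$732 billion.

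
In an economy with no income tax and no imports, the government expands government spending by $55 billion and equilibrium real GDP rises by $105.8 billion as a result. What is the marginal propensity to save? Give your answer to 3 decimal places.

0.520

Implied spending multiplier k = ΔY/ΔG = 105.8/55 ≈ 1.9236.
Since k = 1/(1 − MPC), MPC = 1 − 1/k = 1 − ΔG/ΔY = 1 − 55/105.8 ≈ 0.480.
MPS = 1 − MPC = 0.520.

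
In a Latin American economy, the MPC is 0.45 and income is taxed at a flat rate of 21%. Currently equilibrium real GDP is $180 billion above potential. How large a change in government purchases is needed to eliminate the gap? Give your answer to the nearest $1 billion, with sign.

Spending multiplier = 1/(1 − c(1−t)) = 1/(1 − 0.45×0.79) = 1/0.6445 ≈ 1.552.
Need ΔY = −$180 billion, so ΔG = ΔY/k = (−$180 billion) × 0.6445 ≈ −$116 billion.
The government should cut government purchases by $116 billion.

−$116 billion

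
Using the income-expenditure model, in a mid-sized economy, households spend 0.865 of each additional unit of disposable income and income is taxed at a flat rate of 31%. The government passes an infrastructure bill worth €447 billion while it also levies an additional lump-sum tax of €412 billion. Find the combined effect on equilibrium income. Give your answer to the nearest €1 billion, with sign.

Expenditure multiplier = 1/(1 − c(1−t)) = 1/(1 − 0.865×0.69) = 1/0.40315 ≈ 2.48.
ΔG contributes k·ΔG = (+€447 billion) / 0.40315 ≈ +€1,108.8 billion.
ΔT of +€412 billion changes first-round spending by −c·ΔT = −€356.38 billion, contributing k·(−c·ΔT) = (−€356.38 billion) / 0.40315 ≈ −€884 billion.
Net ΔY = k(ΔG − c·ΔT) = (+€90.62 billion) / 0.40315 ≈ +€225 billion.

+€225 billion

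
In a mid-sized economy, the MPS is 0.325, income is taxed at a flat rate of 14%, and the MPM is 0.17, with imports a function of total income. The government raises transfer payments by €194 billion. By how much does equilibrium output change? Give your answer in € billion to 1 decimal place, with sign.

+€222.1 billion

MPC = 1 − MPS = 1 − 0.325 = 0.675.
The transfer change shifts disposable income by +€194 billion, so first-round consumption changes by c·ΔTR = 0.675 × (+€194 billion) = +€130.95 billion.
Expenditure multiplier = 1/(1 − c(1−t) + m) = 1/(1 − 0.675×0.86 + 0.17) = 1/0.5895 ≈ 1.696.
The transfer multiplier is c × k ≈ 1.145, so ΔY = k × (c·ΔTR) = (+€130.95 billion) / 0.5895 ≈ +€222.1 billion.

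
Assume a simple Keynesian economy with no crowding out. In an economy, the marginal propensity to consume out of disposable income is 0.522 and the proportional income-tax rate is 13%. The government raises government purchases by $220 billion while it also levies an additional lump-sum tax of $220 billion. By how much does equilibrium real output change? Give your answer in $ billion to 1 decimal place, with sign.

+$192.7 billion

Expenditure multiplier = 1/(1 − c(1−t)) = 1/(1 − 0.522×0.87) = 1/0.54586 ≈ 1.832.
ΔG contributes k·ΔG = (+$220 billion) / 0.54586 ≈ +$403 billion.
ΔT of +$220 billion changes first-round spending by −c·ΔT = −$114.84 billion, contributing k·(−c·ΔT) = (−$114.84 billion) / 0.54586 ≈ −$210.4 billion.
Net ΔY = k(ΔG − c·ΔT) = (+$105.16 billion) / 0.54586 ≈ +$192.7 billion.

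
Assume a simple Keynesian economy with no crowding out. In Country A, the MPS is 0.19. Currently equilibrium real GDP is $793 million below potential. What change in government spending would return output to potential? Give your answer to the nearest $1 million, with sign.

MPC = 1 − MPS = 1 − 0.19 = 0.81.
Spending multiplier = 1/(1 − MPC) = 1/(1 − 0.81) = 1/0.19 ≈ 5.263.
Need ΔY = +$793 million, so ΔG = ΔY/k = (+$793 million) × 0.19 ≈ +$151 million.
The government should increase government spending by $151 million.

+$151 million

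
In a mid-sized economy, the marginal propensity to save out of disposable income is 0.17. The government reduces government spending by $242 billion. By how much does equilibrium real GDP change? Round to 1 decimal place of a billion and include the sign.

MPC = 1 − MPS = 1 − 0.17 = 0.83.
Expenditure multiplier = 1/(1 − MPC) = 1/(1 − 0.83) = 1/0.17 ≈ 5.882.
ΔY = k × ΔG = (−$242 billion) / 0.17 ≈ −$1,423.5 billion.

−$1,423.5 billion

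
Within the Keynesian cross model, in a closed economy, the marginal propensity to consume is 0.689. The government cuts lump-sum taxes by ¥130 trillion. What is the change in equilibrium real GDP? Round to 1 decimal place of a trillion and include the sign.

+¥288.0 trillion

A lump-sum tax change of −¥130 trillion shifts disposable income by +¥130 trillion; first-round consumption changes by −c × ΔT = −0.689 × (−¥130 trillion) = +¥89.57 trillion.
Expenditure multiplier = 1/(1 − MPC) = 1/(1 − 0.689) = 1/0.311 ≈ 3.215.
The tax multiplier is −c × k ≈ −2.215, so ΔY = k × (−c·ΔT) = (+¥89.57 trillion) / 0.311 ≈ +¥288 trillion.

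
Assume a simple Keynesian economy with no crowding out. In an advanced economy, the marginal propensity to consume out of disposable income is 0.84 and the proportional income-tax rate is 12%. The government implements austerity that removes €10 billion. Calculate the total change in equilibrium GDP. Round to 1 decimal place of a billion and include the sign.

−€38.3 billion

Spending multiplier = 1/(1 − c(1−t)) = 1/(1 − 0.84×0.88) = 1/0.2608 ≈ 3.834.
ΔY = k × ΔG = (−€10 billion) / 0.2608 ≈ −€38.3 billion.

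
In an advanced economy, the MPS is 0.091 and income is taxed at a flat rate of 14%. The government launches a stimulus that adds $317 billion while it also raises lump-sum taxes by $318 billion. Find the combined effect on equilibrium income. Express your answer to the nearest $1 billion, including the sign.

MPC = 1 − MPS = 1 − 0.091 = 0.909.
Expenditure multiplier = 1/(1 − c(1−t)) = 1/(1 − 0.909×0.86) = 1/0.21826 ≈ 4.582.
ΔG contributes k·ΔG = (+$317 billion) / 0.21826 ≈ +$1,452.4 billion.
ΔT of +$318 billion changes first-round spending by −c·ΔT = −$289.062 billion, contributing k·(−c·ΔT) = (−$289.062 billion) / 0.21826 ≈ −$1,324.4 billion.
Net ΔY = k(ΔG − c·ΔT) = (+$27.938 billion) / 0.21826 ≈ +$128 billion.

+$128 billion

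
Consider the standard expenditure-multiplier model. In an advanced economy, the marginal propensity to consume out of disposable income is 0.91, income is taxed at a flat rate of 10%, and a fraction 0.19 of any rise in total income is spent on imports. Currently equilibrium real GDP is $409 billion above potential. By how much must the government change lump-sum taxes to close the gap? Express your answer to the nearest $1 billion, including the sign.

Spending multiplier = 1/(1 − c(1−t) + m) = 1/(1 − 0.91×0.9 + 0.19) = 1/0.371 ≈ 2.695.
Tax multiplier = −c·k = −0.91/0.371 ≈ −2.453. Need ΔY = −$409 billion, so ΔT = ΔY/(−c·k) = −(−$409 billion) × 0.371 / 0.91 ≈ +$167 billion.
The government should raise lump-sum taxes by $167 billion.

+$167 billion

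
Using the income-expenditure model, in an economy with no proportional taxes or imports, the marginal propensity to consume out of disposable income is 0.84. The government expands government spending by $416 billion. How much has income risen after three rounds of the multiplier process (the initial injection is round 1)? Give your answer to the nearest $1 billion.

$1,059 billion

Round 1 adds ΔG = $416 billion; each later round is MPC = 0.84 times the previous.
After 3 rounds: 416 + 349.44 + 293.5296 = ΔG·(1 − c^3)/(1 − c) = 416 × (1 − 0.592704)/0.16 ≈ $1,059 billion.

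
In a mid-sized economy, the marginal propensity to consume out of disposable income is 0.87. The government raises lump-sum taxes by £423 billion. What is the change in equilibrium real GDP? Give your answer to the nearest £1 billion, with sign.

A lump-sum tax change of +£423 billion shifts disposable income by −£423 billion; first-round consumption changes by −c × ΔT = −0.87 × (+£423 billion) = −£368.01 billion.
Expenditure multiplier = 1/(1 − MPC) = 1/(1 − 0.87) = 1/0.13 ≈ 7.692.
The tax multiplier is −c × k ≈ −6.692, so ΔY = k × (−c·ΔT) = (−£368.01 billion) / 0.13 ≈ −£2,831 billion.

−£2,831 billion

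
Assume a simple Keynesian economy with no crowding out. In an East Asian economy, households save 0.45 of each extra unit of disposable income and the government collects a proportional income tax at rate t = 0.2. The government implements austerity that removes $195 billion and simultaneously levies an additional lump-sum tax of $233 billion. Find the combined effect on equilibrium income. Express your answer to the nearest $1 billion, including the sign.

MPC = 1 − MPS = 1 − 0.45 = 0.55.
Expenditure multiplier = 1/(1 − c(1−t)) = 1/(1 − 0.55×0.8) = 1/0.56 ≈ 1.786.
ΔG contributes k·ΔG = (−$195 billion) / 0.56 ≈ −$348.2 billion.
ΔT of +$233 billion changes first-round spending by −c·ΔT = −$128.15 billion, contributing k·(−c·ΔT) = (−$128.15 billion) / 0.56 ≈ −$228.8 billion.
Net ΔY = k(ΔG − c·ΔT) = (−$323.15 billion) / 0.56 ≈ −$577 billion.

−$577 billion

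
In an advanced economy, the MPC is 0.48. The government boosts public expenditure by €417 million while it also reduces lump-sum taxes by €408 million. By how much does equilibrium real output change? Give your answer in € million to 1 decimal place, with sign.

Expenditure multiplier = 1/(1 − MPC) = 1/(1 − 0.48) = 1/0.52 ≈ 1.923.
ΔG contributes k·ΔG = (+€417 million) / 0.52 ≈ +€801.9 million.
ΔT of −€408 million changes first-round spending by −c·ΔT = +€195.84 million, contributing k·(−c·ΔT) = (+€195.84 million) / 0.52 ≈ +€376.6 million.
Net ΔY = k(ΔG − c·ΔT) = (+€612.84 million) / 0.52 ≈ +€1,178.5 million.

+€1,178.5 million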